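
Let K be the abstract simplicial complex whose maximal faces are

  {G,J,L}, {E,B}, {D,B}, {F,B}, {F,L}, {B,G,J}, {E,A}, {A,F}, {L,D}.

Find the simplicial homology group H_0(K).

Order the vertices as A < B < D < E < F < G < J < L. Listing each simplex with vertices in this order, K has dimension 2 with simplices:

  0-simplices (8): A, B, D, E, F, G, J, L
  1-simplices (12): AE, AF, BD, BE, BF, BG, BJ, DL, FL, GJ, GL, JL
  2-simplices (2): BGJ, GJL

giving chain groups C_0 ≅ Z^8, C_1 ≅ Z^12, C_2 ≅ Z^2.

The boundary map ∂_1: C_1 → C_0 maps an edge to its endpoints' difference, ∂[p,q] = q − p.
The 8×12 boundary matrix has rank 7 and Smith normal form diag(1,1,1,1,1,1,1).

Boundary ∂_2: C_2 → C_1 acts by ∂[p,q,r] = [q,r] − [p,r] + [p,q]. For instance
  ∂GJL = JL − GL + GJ,
  ∂BGJ = GJ − BJ + BG.
This gives a 12×2 integer matrix of rank 2; reducing to Smith normal form yields diagonal entries (1,1).

Now H_k = ker ∂_k / im ∂_{k+1}, so:

  H_0: rank C_0 − rank ∂_1 = 8 − 7 = 1, and the invariant factors of ∂_1 are all 1, so H_0 ≅ Z.

H_0 = Z.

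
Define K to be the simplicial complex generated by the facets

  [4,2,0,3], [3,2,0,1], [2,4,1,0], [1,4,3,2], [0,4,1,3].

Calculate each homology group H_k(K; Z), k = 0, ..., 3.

Take the total order 0 < 1 < 2 < 3 < 4 on the vertex set. Then K (dimension 3) consists of the simplices:

  0-simplices (5): [0], [1], [2], [3], [4]
  1-simplices (10): [0,1], [0,2], [0,3], [0,4], [1,2], [1,3], [1,4], [2,3], [2,4], [3,4]
  2-simplices (10): [0,1,2], [0,1,3], [0,1,4], [0,2,3], [0,2,4], [0,3,4], [1,2,3], [1,2,4], [1,3,4], [2,3,4]
  3-simplices (5): [0,1,2,3], [0,1,2,4], [0,1,3,4], [0,2,3,4], [1,2,3,4]

giving chain groups C_0 ≅ Z^5, C_1 ≅ Z^10, C_2 ≅ Z^10, C_3 ≅ Z^5.

Boundary ∂_1: C_1 → C_0 sends each edge [p,q] (with p < q) to q − p. For instance
  ∂[1,4] = [4] − [1].
The resulting 5×10 matrix has rank 4, and its Smith normal form has invariant factors (1,1,1,1).

The boundary map ∂_2: C_2 → C_1 maps a triangle to the signed sum of its edges. For instance
  ∂[2,3,4] = [3,4] − [2,4] + [2,3],
  ∂[0,1,3] = [1,3] − [0,3] + [0,1].
The resulting 10×10 matrix has rank 6, and its Smith normal form has invariant factors (1,1,1,1,1,1).

The boundary map ∂_3: C_3 → C_2 sends each 3-simplex σ to the alternating sum Σ_i (−1)^i (σ with its i-th vertex removed). For instance
  ∂[1,2,3,4] = [2,3,4] − [1,3,4] + [1,2,4] − [1,2,3],
  ∂[0,1,2,3] = [1,2,3] − [0,2,3] + [0,1,3] − [0,1,2].
The resulting 10×5 matrix has rank 4, and its Smith normal form has invariant factors (1,1,1,1).

Computing H_k = (kernel of ∂_k) / (image of ∂_{k+1}):

  H_0: rank C_0 − rank ∂_1 = 5 − 4 = 1, and the invariant factors of ∂_1 are all 1, so H_0 ≅ Z.
  H_1: rank ker ∂_1 − rank ∂_2 = (10 − 4) − 6 = 0, and the invariant factors of ∂_2 are all 1, so H_1 ≅ 0.
  H_2: rank ker ∂_2 − rank ∂_3 = (10 − 6) − 4 = 0, and the invariant factors of ∂_3 are all 1, so H_2 ≅ 0.
  H_3: rank ker ∂_3 − rank ∂_4 = (5 − 4) − 0 = 1, and there is no ∂_4, so H_3 ≅ Z.

(K is a triangulation of the 3-sphere S^3.)

H_0 = Z,  H_1 = 0,  H_2 = 0,  H_3 = Z.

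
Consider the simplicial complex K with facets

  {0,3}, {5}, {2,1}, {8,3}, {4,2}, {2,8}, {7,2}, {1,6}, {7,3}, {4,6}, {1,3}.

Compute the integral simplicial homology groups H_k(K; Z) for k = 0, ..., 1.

We work with the vertex ordering 0 < 1 < 2 < 3 < 4 < 5 < 6 < 7 < 8. The simplices of K, each written with vertices in increasing order, are:

  0-simplices (9): [0], [1], [2], [3], [4], [5], [6], [7], [8]
  1-simplices (10): [0,3], [1,2], [1,3], [1,6], [2,4], [2,7], [2,8], [3,7], [3,8], [4,6]

so the chain groups are C_0 ≅ Z^9, C_1 ≅ Z^10.

Boundary ∂_1: C_1 → C_0 is given by ∂[p,q] = [q] − [p]. For instance
  ∂[3,8] = [8] − [3].
As a 9×10 matrix over Z this has rank 7, with invariant factors (1,1,1,1,1,1,1).

Computing H_k = (kernel of ∂_k) / (image of ∂_{k+1}):

  H_0: rank C_0 − rank ∂_1 = 9 − 7 = 2, and the invariant factors of ∂_1 are all 1, so H_0 = Z^2.
  H_1: rank ker ∂_1 − rank ∂_2 = (10 − 7) − 0 = 3, and there is no ∂_2, so H_1 = Z^3.

As a check, the Euler characteristic is 9 − 10 = -1, which agrees with 2 − 3 = -1.

H_0 ≅ Z^2,  H_1 ≅ Z^3.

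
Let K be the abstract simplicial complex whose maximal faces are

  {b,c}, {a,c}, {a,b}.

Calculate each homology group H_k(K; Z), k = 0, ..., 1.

We work with the vertex ordering a < b < c. The simplices of K, each written with vertices in increasing order, are:

  0-simplices (3): a, b, c
  1-simplices (3): ab, ac, bc

giving chain groups C_0 ≅ Z^3, C_1 ≅ Z^3.

Boundary ∂_1: C_1 → C_0 maps an edge to its endpoints' difference, ∂[p,q] = q − p. For instance
  ∂bc = c − b.
The resulting 3×3 matrix has rank 2, and its Smith normal form has invariant factors (1,1).

Reading off H_k = ker ∂_k / im ∂_{k+1}:

  H_0: rank C_0 − rank ∂_1 = 3 − 2 = 1, and the invariant factors of ∂_1 are all 1, so H_0 ≅ Z.
  H_1: rank ker ∂_1 − rank ∂_2 = (3 − 2) − 0 = 1, and there is no ∂_2, so H_1 ≅ Z.

As a check, the Euler characteristic is 3 − 3 = 0, which agrees with 1 − 1 = 0.
(K is a triangulation of the circle S^1.)

H_0 = Z,  H_1 = Z.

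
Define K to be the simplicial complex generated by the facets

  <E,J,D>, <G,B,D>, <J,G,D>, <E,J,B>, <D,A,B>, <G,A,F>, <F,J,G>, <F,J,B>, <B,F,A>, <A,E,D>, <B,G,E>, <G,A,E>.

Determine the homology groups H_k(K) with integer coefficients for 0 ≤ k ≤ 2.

H_0 ≅ Z,  H_1 ≅ Z/2,  H_2 = 0.

Order the vertices as A < B < D < E < F < G < J. Listing each simplex with vertices in this order, K has dimension 2 with simplices:

  0-simplices (7): A, B, D, E, F, G, J
  1-simplices (18): AB, AD, AE, AF, AG, BD, BE, BF, BG, BJ, DE, DG, DJ, EG, EJ, FG, FJ, GJ
  2-simplices (12): ABD, ABF, ADE, AEG, AFG, BDG, BEG, BEJ, BFJ, DEJ, DGJ, FGJ

Hence C_0 ≅ Z^7, C_1 ≅ Z^18, C_2 ≅ Z^12.

The boundary map ∂_1: C_1 → C_0 is given by ∂[p,q] = [q] − [p]. For instance
  ∂GJ = J − G.
As a 7×18 matrix over Z this has rank 6, with invariant factors (1,1,1,1,1,1).

Boundary ∂_2: C_2 → C_1 acts by ∂[p,q,r] = [q,r] − [p,r] + [p,q]. For instance
  ∂BDG = DG − BG + BD,
  ∂FGJ = GJ − FJ + FG.
As a 18×12 matrix over Z this has rank 12, with invariant factors (1,1,1,1,1,1,1,1,1,1,1,2).

Now H_k = ker ∂_k / im ∂_{k+1}, so:

  H_0: rank C_0 − rank ∂_1 = 7 − 6 = 1, and the invariant factors of ∂_1 are all 1, so H_0 = Z.
  H_1: rank ker ∂_1 − rank ∂_2 = (18 − 6) − 12 = 0, and ∂_2 has invariant factor 2 > 1, so H_1 = Z/2.
  H_2: rank ker ∂_2 − rank ∂_3 = (12 − 12) − 0 = 0, and there is no ∂_3, so H_2 = 0.

(K is a triangulation of the real projective plane RP^2.)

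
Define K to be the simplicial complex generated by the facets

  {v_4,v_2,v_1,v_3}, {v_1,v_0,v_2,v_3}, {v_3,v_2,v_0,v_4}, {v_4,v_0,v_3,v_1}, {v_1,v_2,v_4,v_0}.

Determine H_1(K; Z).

H_1 = 0.

Take the total order v_0 < v_1 < v_2 < v_3 < v_4 on the vertex set. Then K (dimension 3) consists of the simplices:

  0-simplices (5): [v_0], [v_1], [v_2], [v_3], [v_4]
  1-simplices (10): [v_0,v_1], [v_0,v_2], [v_0,v_3], [v_0,v_4], [v_1,v_2], [v_1,v_3], [v_1,v_4], [v_2,v_3], [v_2,v_4], [v_3,v_4]
  2-simplices (10): [v_0,v_1,v_2], [v_0,v_1,v_3], [v_0,v_1,v_4], [v_0,v_2,v_3], [v_0,v_2,v_4], [v_0,v_3,v_4], [v_1,v_2,v_3], [v_1,v_2,v_4], [v_1,v_3,v_4], [v_2,v_3,v_4]
  3-simplices (5): [v_0,v_1,v_2,v_3], [v_0,v_1,v_2,v_4], [v_0,v_1,v_3,v_4], [v_0,v_2,v_3,v_4], [v_1,v_2,v_3,v_4]

Hence C_0 ≅ Z^5, C_1 ≅ Z^10, C_2 ≅ Z^10, C_3 ≅ Z^5.

The boundary map ∂_1: C_1 → C_0 maps an edge to its endpoints' difference, ∂[p,q] = q − p.
The 5×10 boundary matrix has rank 4 and Smith normal form diag(1,1,1,1).

∂_2: C_2 → C_1 acts by ∂[p,q,r] = [q,r] − [p,r] + [p,q]. For instance
  ∂[v_0,v_1,v_2] = [v_1,v_2] − [v_0,v_2] + [v_0,v_1],
  ∂[v_1,v_3,v_4] = [v_3,v_4] − [v_1,v_4] + [v_1,v_3].
The resulting 10×10 matrix has rank 6, and its Smith normal form has invariant factors (1,1,1,1,1,1).

∂_3: C_3 → C_2 sends each 3-simplex σ to the alternating sum Σ_i (−1)^i (σ with its i-th vertex removed). For instance
  ∂[v_0,v_1,v_2,v_4] = [v_1,v_2,v_4] − [v_0,v_2,v_4] + [v_0,v_1,v_4] − [v_0,v_1,v_2],
  ∂[v_1,v_2,v_3,v_4] = [v_2,v_3,v_4] − [v_1,v_3,v_4] + [v_1,v_2,v_4] − [v_1,v_2,v_3].
The resulting 10×5 matrix has rank 4, and its Smith normal form has invariant factors (1,1,1,1).

From H_k ≅ ker(∂_k) / im(∂_{k+1}) we obtain:

  H_1: rank ker ∂_1 − rank ∂_2 = (10 − 4) − 6 = 0, and the invariant factors of ∂_2 are all 1, so H_1 ≅ 0.

(K is a triangulation of the 3-sphere S^3.)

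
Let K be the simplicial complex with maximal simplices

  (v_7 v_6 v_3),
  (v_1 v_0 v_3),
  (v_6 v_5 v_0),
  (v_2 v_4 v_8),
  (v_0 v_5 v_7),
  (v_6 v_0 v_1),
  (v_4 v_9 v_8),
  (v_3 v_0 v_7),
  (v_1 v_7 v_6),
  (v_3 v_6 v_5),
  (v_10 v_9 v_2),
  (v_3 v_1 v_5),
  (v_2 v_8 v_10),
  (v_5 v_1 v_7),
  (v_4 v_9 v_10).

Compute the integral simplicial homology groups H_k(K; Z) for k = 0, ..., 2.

We work with the vertex ordering v_0 < v_1 < v_2 < v_3 < v_4 < v_5 < v_6 < v_7 < v_8 < v_9 < v_10. The simplices of K, each written with vertices in increasing order, are:

  0-simplices (11): [v_0], [v_1], [v_2], [v_3], [v_4], [v_5], [v_6], [v_7], [v_8], [v_9], [v_10]
  1-simplices (25): (25 of them)
  2-simplices (15): (15 of them)

so the chain groups are C_0 ≅ Z^11, C_1 ≅ Z^25, C_2 ≅ Z^15.

The boundary map ∂_1: C_1 → C_0 is given by ∂[p,q] = [q] − [p].
This gives a 11×25 integer matrix of rank 9; reducing to Smith normal form yields diagonal entries (1,1,1,1,1,1,1,1,1).

Boundary ∂_2: C_2 → C_1 maps a triangle to the signed sum of its edges. For instance
  ∂[v_1,v_6,v_7] = [v_6,v_7] − [v_1,v_7] + [v_1,v_6],
  ∂[v_1,v_3,v_5] = [v_3,v_5] − [v_1,v_5] + [v_1,v_3].
This gives a 25×15 integer matrix of rank 15; reducing to Smith normal form yields diagonal entries (1,1,1,1,1,1,1,1,1,1,1,1,1,1,2).

From H_k ≅ ker(∂_k) / im(∂_{k+1}) we obtain:

  H_0: rank C_0 − rank ∂_1 = 11 − 9 = 2, and the invariant factors of ∂_1 are all 1, so H_0 ≅ Z^2.
  H_1: rank ker ∂_1 − rank ∂_2 = (25 − 9) − 15 = 1, and ∂_2 has invariant factor 2 > 1, so H_1 ≅ Z ⊕ Z/2.
  H_2: rank ker ∂_2 − rank ∂_3 = (15 − 15) − 0 = 0, and there is no ∂_3, so H_2 ≅ 0.

As a check, the Euler characteristic is 11 − 25 + 15 = 1, which agrees with 2 − 1 + 0 = 1.
(K is a triangulation of the disjoint union of the real projective plane RP^2 and the Möbius band.)

H_0 ≅ Z^2,  H_1 ≅ Z ⊕ Z/2,  H_2 = 0.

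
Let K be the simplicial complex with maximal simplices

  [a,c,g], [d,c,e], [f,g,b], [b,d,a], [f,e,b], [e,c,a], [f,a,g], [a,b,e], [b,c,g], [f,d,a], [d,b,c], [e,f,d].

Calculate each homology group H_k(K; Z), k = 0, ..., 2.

Order the vertices as a < b < c < d < e < f < g. Listing each simplex with vertices in this order, K has dimension 2 with simplices:

  0-simplices (7): a, b, c, d, e, f, g
  1-simplices (18): ab, ac, ad, ae, af, ag, bc, bd, be, bf, bg, cd, ce, cg, de, df, ef, fg
  2-simplices (12): abd, abe, ace, acg, adf, afg, bcd, bcg, bef, bfg, cde, def

so the chain groups are C_0 ≅ Z^7, C_1 ≅ Z^18, C_2 ≅ Z^12.

∂_1: C_1 → C_0 is given by ∂[p,q] = [q] − [p]. For instance
  ∂bf = f − b.
As a 7×18 matrix over Z this has rank 6, with invariant factors (1,1,1,1,1,1).

∂_2: C_2 → C_1 sends each 2-simplex [p,q,r] to [q,r] − [p,r] + [p,q]. For instance
  ∂bcd = cd − bd + bc,
  ∂cde = de − ce + cd.
The resulting 18×12 matrix has rank 12, and its Smith normal form has invariant factors (1,1,1,1,1,1,1,1,1,1,1,2).

Now H_k = ker ∂_k / im ∂_{k+1}, so:

  H_0: rank C_0 − rank ∂_1 = 7 − 6 = 1, and the invariant factors of ∂_1 are all 1, so H_0 ≅ Z.
  H_1: rank ker ∂_1 − rank ∂_2 = (18 − 6) − 12 = 0, and ∂_2 has invariant factor 2 > 1, so H_1 ≅ Z/2.
  H_2: rank ker ∂_2 − rank ∂_3 = (12 − 12) − 0 = 0, and there is no ∂_3, so H_2 ≅ 0.

As a check, the Euler characteristic is 7 − 18 + 12 = 1, which agrees with 1 − 0 + 0 = 1.
(K is a triangulation of the real projective plane RP^2.)

H_0 = Z,  H_1 = Z/2,  H_2 = 0.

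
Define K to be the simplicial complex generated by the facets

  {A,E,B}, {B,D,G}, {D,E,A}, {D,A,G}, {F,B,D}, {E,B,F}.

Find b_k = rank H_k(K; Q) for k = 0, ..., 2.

b_0 = 1, b_1 = 1, b_2 = 0.

Order the vertices as A < B < D < E < F < G. Listing each simplex with vertices in this order, K has dimension 2 with simplices:

  0-simplices (6): A, B, D, E, F, G
  1-simplices (12): AB, AD, AE, AG, BD, BE, BF, BG, DE, DF, DG, EF
  2-simplices (6): ABE, ADE, ADG, BDF, BDG, BEF

giving chain groups C_0 ≅ Z^6, C_1 ≅ Z^12, C_2 ≅ Z^6.

The boundary map ∂_1: C_1 → C_0 maps an edge to its endpoints' difference, ∂[p,q] = q − p. For instance
  ∂AB = B − A.
This gives a 6×12 integer matrix of rank 5; reducing to Smith normal form yields diagonal entries (1,1,1,1,1).

∂_2: C_2 → C_1 maps a triangle to the signed sum of its edges. For instance
  ∂ADG = DG − AG + AD,
  ∂BEF = EF − BF + BE.
The resulting 12×6 matrix has rank 6, and its Smith normal form has invariant factors (1,1,1,1,1,1).

From H_k ≅ ker(∂_k) / im(∂_{k+1}) we obtain:

  H_0: rank C_0 − rank ∂_1 = 6 − 5 = 1, and the invariant factors of ∂_1 are all 1, so H_0 ≅ Z.
  H_1: rank ker ∂_1 − rank ∂_2 = (12 − 5) − 6 = 1, and the invariant factors of ∂_2 are all 1, so H_1 ≅ Z.
  H_2: rank ker ∂_2 − rank ∂_3 = (6 − 6) − 0 = 0, and there is no ∂_3, so H_2 ≅ 0.

As a check, the Euler characteristic is 6 − 12 + 6 = 0, which agrees with 1 − 1 + 0 = 0.

Hence the Betti numbers are b_0 = 1, b_1 = 1, b_2 = 0.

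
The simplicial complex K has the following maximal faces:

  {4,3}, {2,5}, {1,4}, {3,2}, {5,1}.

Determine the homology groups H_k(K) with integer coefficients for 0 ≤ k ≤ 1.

H_0 = Z,  H_1 = Z.

Take the total order 1 < 2 < 3 < 4 < 5 on the vertex set. Then K (dimension 1) consists of the simplices:

  0-simplices (5): [1], [2], [3], [4], [5]
  1-simplices (5): [1,4], [1,5], [2,3], [2,5], [3,4]

Hence C_0 ≅ Z^5, C_1 ≅ Z^5.

∂_1: C_1 → C_0 is given by ∂[p,q] = [q] − [p].
The 5×5 boundary matrix has rank 4 and Smith normal form diag(1,1,1,1).

Computing H_k = (kernel of ∂_k) / (image of ∂_{k+1}):

  H_0: rank C_0 − rank ∂_1 = 5 − 4 = 1, and the invariant factors of ∂_1 are all 1, so H_0 ≅ Z.
  H_1: rank ker ∂_1 − rank ∂_2 = (5 − 4) − 0 = 1, and there is no ∂_2, so H_1 ≅ Z.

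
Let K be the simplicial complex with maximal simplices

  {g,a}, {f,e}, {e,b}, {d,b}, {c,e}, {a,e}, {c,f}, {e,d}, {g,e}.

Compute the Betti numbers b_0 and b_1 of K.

We work with the vertex ordering a < b < c < d < e < f < g. The simplices of K, each written with vertices in increasing order, are:

  0-simplices (7): a, b, c, d, e, f, g
  1-simplices (9): ae, ag, bd, be, ce, cf, de, ef, eg

giving chain groups C_0 ≅ Z^7, C_1 ≅ Z^9.

Boundary ∂_1: C_1 → C_0 sends each edge [p,q] (with p < q) to q − p.
The resulting 7×9 matrix has rank 6, and its Smith normal form has invariant factors (1,1,1,1,1,1).

Now H_k = ker ∂_k / im ∂_{k+1}, so:

  H_0: rank C_0 − rank ∂_1 = 7 − 6 = 1, and the invariant factors of ∂_1 are all 1, so H_0 = Z.
  H_1: rank ker ∂_1 − rank ∂_2 = (9 − 6) − 0 = 3, and there is no ∂_2, so H_1 = Z^3.

As a check, the Euler characteristic is 7 − 9 = -2, which agrees with 1 − 3 = -2.
(K is a triangulation of a wedge of 3 circles.)

Hence the Betti numbers are b_0 = 1, b_1 = 3.

b_0 = 1, b_1 = 3.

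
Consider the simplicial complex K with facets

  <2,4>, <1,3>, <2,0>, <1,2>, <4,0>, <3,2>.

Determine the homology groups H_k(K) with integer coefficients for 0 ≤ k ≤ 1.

K has 5 vertices, 6 edges.
rank ∂_0 = 0, rank ∂_1 = 4 ⇒ b_0 = 5 − 0 − 4 = 1; all invariant factors of ∂_1 are 1 so no torsion. So H_0 ≅ Z.
rank ∂_1 = 4, rank ∂_2 = 0 ⇒ b_1 = 6 − 4 − 0 = 2. So H_1 ≅ Z^2.

H_0 ≅ Z,  H_1 ≅ Z^2.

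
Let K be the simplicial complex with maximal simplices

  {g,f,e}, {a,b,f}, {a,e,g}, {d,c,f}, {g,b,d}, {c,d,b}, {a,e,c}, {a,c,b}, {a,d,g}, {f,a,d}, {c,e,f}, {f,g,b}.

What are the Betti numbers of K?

We work with the vertex ordering a < b < c < d < e < f < g. The simplices of K, each written with vertices in increasing order, are:

  0-simplices (7): a, b, c, d, e, f, g
  1-simplices (18): ab, ac, ad, ae, af, ag, bc, bd, bf, bg, cd, ce, cf, df, dg, ef, eg, fg
  2-simplices (12): abc, abf, ace, adf, adg, aeg, bcd, bdg, bfg, cdf, cef, efg

Hence C_0 ≅ Z^7, C_1 ≅ Z^18, C_2 ≅ Z^12.

Boundary ∂_1: C_1 → C_0 is given by ∂[p,q] = [q] − [p].
The 7×18 boundary matrix has rank 6 and Smith normal form diag(1,1,1,1,1,1).

Boundary ∂_2: C_2 → C_1 maps a triangle to the signed sum of its edges. For instance
  ∂ace = ce − ae + ac,
  ∂adg = dg − ag + ad.
As a 18×12 matrix over Z this has rank 12, with invariant factors (1,1,1,1,1,1,1,1,1,1,1,2).

Reading off H_k = ker ∂_k / im ∂_{k+1}:

  H_0: rank C_0 − rank ∂_1 = 7 − 6 = 1, and the invariant factors of ∂_1 are all 1, so H_0 ≅ Z.
  H_1: rank ker ∂_1 − rank ∂_2 = (18 − 6) − 12 = 0, and ∂_2 has invariant factor 2 > 1, so H_1 ≅ Z/2Z.
  H_2: rank ker ∂_2 − rank ∂_3 = (12 − 12) − 0 = 0, and there is no ∂_3, so H_2 ≅ 0.

Hence the Betti numbers are b_0 = 1, b_1 = 0, b_2 = 0.

b_0 = 1, b_1 = 0, b_2 = 0.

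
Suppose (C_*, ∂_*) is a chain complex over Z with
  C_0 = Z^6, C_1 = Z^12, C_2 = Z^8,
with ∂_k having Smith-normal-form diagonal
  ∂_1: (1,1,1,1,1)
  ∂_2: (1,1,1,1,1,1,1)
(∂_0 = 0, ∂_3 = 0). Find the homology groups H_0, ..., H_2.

H_0: b_0 = 6 − 0 − 5 = 1; torsion from ∂_1 factors > 1: none. So H_0 = Z.
H_1: b_1 = 12 − 5 − 7 = 0; torsion from ∂_2 factors > 1: none. So H_1 = 0.
H_2: b_2 = 8 − 7 − 0 = 1; torsion from ∂_3 factors > 1: none. So H_2 = Z.

H_0 = Z,  H_1 = 0,  H_2 = Z.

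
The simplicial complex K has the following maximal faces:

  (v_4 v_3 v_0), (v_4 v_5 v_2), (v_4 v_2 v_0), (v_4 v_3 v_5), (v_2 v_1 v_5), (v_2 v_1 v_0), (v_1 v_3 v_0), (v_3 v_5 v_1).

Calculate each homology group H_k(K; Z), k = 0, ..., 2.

Order the vertices as v_0 < v_1 < v_2 < v_3 < v_4 < v_5. Listing each simplex with vertices in this order, K has dimension 2 with simplices:

  0-simplices (6): [v_0], [v_1], [v_2], [v_3], [v_4], [v_5]
  1-simplices (12): [v_0,v_1], [v_0,v_2], [v_0,v_3], [v_0,v_4], [v_1,v_2], [v_1,v_3], [v_1,v_5], [v_2,v_4], [v_2,v_5], [v_3,v_4], [v_3,v_5], [v_4,v_5]
  2-simplices (8): [v_0,v_1,v_2], [v_0,v_1,v_3], [v_0,v_2,v_4], [v_0,v_3,v_4], [v_1,v_2,v_5], [v_1,v_3,v_5], [v_2,v_4,v_5], [v_3,v_4,v_5]

Hence C_0 ≅ Z^6, C_1 ≅ Z^12, C_2 ≅ Z^8.

∂_1: C_1 → C_0 sends each edge [p,q] (with p < q) to q − p. For instance
  ∂[v_3,v_4] = [v_4] − [v_3].
The 6×12 boundary matrix has rank 5 and Smith normal form diag(1,1,1,1,1).

The boundary map ∂_2: C_2 → C_1 maps a triangle to the signed sum of its edges. For instance
  ∂[v_0,v_1,v_2] = [v_1,v_2] − [v_0,v_2] + [v_0,v_1],
  ∂[v_1,v_3,v_5] = [v_3,v_5] − [v_1,v_5] + [v_1,v_3].
This gives a 12×8 integer matrix of rank 7; reducing to Smith normal form yields diagonal entries (1,1,1,1,1,1,1).

Now H_k = ker ∂_k / im ∂_{k+1}, so:

  H_0: rank C_0 − rank ∂_1 = 6 − 5 = 1, and the invariant factors of ∂_1 are all 1, so H_0 = Z.
  H_1: rank ker ∂_1 − rank ∂_2 = (12 − 5) − 7 = 0, and the invariant factors of ∂_2 are all 1, so H_1 = 0.
  H_2: rank ker ∂_2 − rank ∂_3 = (8 − 7) − 0 = 1, and there is no ∂_3, so H_2 = Z.

As a check, the Euler characteristic is 6 − 12 + 8 = 2, which agrees with 1 − 0 + 1 = 2.

H_0 = Z,  H_1 = 0,  H_2 = Z.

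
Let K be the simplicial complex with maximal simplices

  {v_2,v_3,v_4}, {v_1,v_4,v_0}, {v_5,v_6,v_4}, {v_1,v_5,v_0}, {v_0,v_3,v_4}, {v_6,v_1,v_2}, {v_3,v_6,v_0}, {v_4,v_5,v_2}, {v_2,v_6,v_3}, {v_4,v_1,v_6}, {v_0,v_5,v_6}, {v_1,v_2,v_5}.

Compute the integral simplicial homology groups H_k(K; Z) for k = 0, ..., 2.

H_0 ≅ Z,  H_1 ≅ Z/2Z,  H_2 = 0.

We work with the vertex ordering v_0 < v_1 < v_2 < v_3 < v_4 < v_5 < v_6. The simplices of K, each written with vertices in increasing order, are:

  0-simplices (7): [v_0], [v_1], [v_2], [v_3], [v_4], [v_5], [v_6]
  1-simplices (18): (18 of them)
  2-simplices (12): (12 of them)

so the chain groups are C_0 ≅ Z^7, C_1 ≅ Z^18, C_2 ≅ Z^12.

The boundary map ∂_1: C_1 → C_0 is given by ∂[p,q] = [q] − [p].
The 7×18 boundary matrix has rank 6 and Smith normal form diag(1,1,1,1,1,1).

∂_2: C_2 → C_1 acts by ∂[p,q,r] = [q,r] − [p,r] + [p,q]. For instance
  ∂[v_0,v_3,v_6] = [v_3,v_6] − [v_0,v_6] + [v_0,v_3],
  ∂[v_2,v_3,v_6] = [v_3,v_6] − [v_2,v_6] + [v_2,v_3].
The resulting 18×12 matrix has rank 12, and its Smith normal form has invariant factors (1,1,1,1,1,1,1,1,1,1,1,2).

From H_k ≅ ker(∂_k) / im(∂_{k+1}) we obtain:

  H_0: rank C_0 − rank ∂_1 = 7 − 6 = 1, and the invariant factors of ∂_1 are all 1, so H_0 = Z.
  H_1: rank ker ∂_1 − rank ∂_2 = (18 − 6) − 12 = 0, and ∂_2 has invariant factor 2 > 1, so H_1 = Z/2Z.
  H_2: rank ker ∂_2 − rank ∂_3 = (12 − 12) − 0 = 0, and there is no ∂_3, so H_2 = 0.

(K is a triangulation of the real projective plane RP^2.)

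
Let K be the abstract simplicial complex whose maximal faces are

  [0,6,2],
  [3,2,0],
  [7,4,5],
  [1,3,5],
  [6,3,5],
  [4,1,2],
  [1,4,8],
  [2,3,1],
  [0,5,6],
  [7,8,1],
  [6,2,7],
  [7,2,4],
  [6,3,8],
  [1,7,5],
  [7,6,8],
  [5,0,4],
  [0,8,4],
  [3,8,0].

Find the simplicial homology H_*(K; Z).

We work with the vertex ordering 0 < 1 < 2 < 3 < 4 < 5 < 6 < 7 < 8. The simplices of K, each written with vertices in increasing order, are:

  0-simplices (9): [0], [1], [2], [3], [4], [5], [6], [7], [8]
  1-simplices (27): (27 of them)
  2-simplices (18): [0,2,3], [0,2,6], [0,3,8], [0,4,5], [0,4,8], [0,5,6], [1,2,3], [1,2,4], [1,3,5], [1,4,8], [1,5,7], [1,7,8], [2,4,7], [2,6,7], [3,5,6], [3,6,8], [4,5,7], [6,7,8]

so the chain groups are C_0 ≅ Z^9, C_1 ≅ Z^27, C_2 ≅ Z^18.

Boundary ∂_1: C_1 → C_0 sends each edge [p,q] (with p < q) to q − p. For instance
  ∂[3,6] = [6] − [3].
As a 9×27 matrix over Z this has rank 8, with invariant factors (1,1,1,1,1,1,1,1).

∂_2: C_2 → C_1 acts by ∂[p,q,r] = [q,r] − [p,r] + [p,q]. For instance
  ∂[0,2,3] = [2,3] − [0,3] + [0,2],
  ∂[0,4,8] = [4,8] − [0,8] + [0,4].
The resulting 27×18 matrix has rank 18, and its Smith normal form has invariant factors (1,1,1,1,1,1,1,1,1,1,1,1,1,1,1,1,1,2).

Now H_k = ker ∂_k / im ∂_{k+1}, so:

  H_0: rank C_0 − rank ∂_1 = 9 − 8 = 1, and the invariant factors of ∂_1 are all 1, so H_0 ≅ Z.
  H_1: rank ker ∂_1 − rank ∂_2 = (27 − 8) − 18 = 1, and ∂_2 has invariant factor 2 > 1, so H_1 ≅ Z ⊕ Z/2Z.
  H_2: rank ker ∂_2 − rank ∂_3 = (18 − 18) − 0 = 0, and there is no ∂_3, so H_2 ≅ 0.

H_0 ≅ Z,  H_1 ≅ Z ⊕ Z/2Z,  H_2 = 0.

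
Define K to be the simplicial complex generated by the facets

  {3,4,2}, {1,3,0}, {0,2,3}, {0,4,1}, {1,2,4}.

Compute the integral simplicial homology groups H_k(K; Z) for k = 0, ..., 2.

H_0 ≅ Z,  H_1 ≅ Z,  H_2 = 0.

Fix the vertex order 0 < 1 < 2 < 3 < 4 and write every simplex with vertices in increasing order. Then dim K = 2 and the simplices of K are:

  0-simplices (5): [0], [1], [2], [3], [4]
  1-simplices (10): [0,1], [0,2], [0,3], [0,4], [1,2], [1,3], [1,4], [2,3], [2,4], [3,4]
  2-simplices (5): [0,1,3], [0,1,4], [0,2,3], [1,2,4], [2,3,4]

Hence C_0 ≅ Z^5, C_1 ≅ Z^10, C_2 ≅ Z^5.

∂_1: C_1 → C_0 sends each edge [p,q] (with p < q) to q − p. For instance
  ∂[1,3] = [3] − [1].
The 5×10 boundary matrix has rank 4 and Smith normal form diag(1,1,1,1).

Boundary ∂_2: C_2 → C_1 acts by ∂[p,q,r] = [q,r] − [p,r] + [p,q]. For instance
  ∂[1,2,4] = [2,4] − [1,4] + [1,2],
  ∂[2,3,4] = [3,4] − [2,4] + [2,3].
This gives a 10×5 integer matrix of rank 5; reducing to Smith normal form yields diagonal entries (1,1,1,1,1).

Now H_k = ker ∂_k / im ∂_{k+1}, so:

  H_0: rank C_0 − rank ∂_1 = 5 − 4 = 1, and the invariant factors of ∂_1 are all 1, so H_0 ≅ Z.
  H_1: rank ker ∂_1 − rank ∂_2 = (10 − 4) − 5 = 1, and the invariant factors of ∂_2 are all 1, so H_1 ≅ Z.
  H_2: rank ker ∂_2 − rank ∂_3 = (5 − 5) − 0 = 0, and there is no ∂_3, so H_2 ≅ 0.

As a check, the Euler characteristic is 5 − 10 + 5 = 0, which agrees with 1 − 1 + 0 = 0.
(K is a triangulation of the Möbius band.)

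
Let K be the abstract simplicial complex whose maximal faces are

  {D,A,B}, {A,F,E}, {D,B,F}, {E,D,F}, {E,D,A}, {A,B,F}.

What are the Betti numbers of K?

b_0 = 1, b_1 = 0, b_2 = 1.

Take the total order A < B < D < E < F on the vertex set. Then K (dimension 2) consists of the simplices:

  0-simplices (5): A, B, D, E, F
  1-simplices (9): AB, AD, AE, AF, BD, BF, DE, DF, EF
  2-simplices (6): ABD, ABF, ADE, AEF, BDF, DEF

giving chain groups C_0 ≅ Z^5, C_1 ≅ Z^9, C_2 ≅ Z^6.

∂_1: C_1 → C_0 is given by ∂[p,q] = [q] − [p]. For instance
  ∂AF = F − A.
As a 5×9 matrix over Z this has rank 4, with invariant factors (1,1,1,1).

The boundary map ∂_2: C_2 → C_1 acts by ∂[p,q,r] = [q,r] − [p,r] + [p,q]. For instance
  ∂ABD = BD − AD + AB,
  ∂BDF = DF − BF + BD.
This gives a 9×6 integer matrix of rank 5; reducing to Smith normal form yields diagonal entries (1,1,1,1,1).

Reading off H_k = ker ∂_k / im ∂_{k+1}:

  H_0: rank C_0 − rank ∂_1 = 5 − 4 = 1, and the invariant factors of ∂_1 are all 1, so H_0 ≅ Z.
  H_1: rank ker ∂_1 − rank ∂_2 = (9 − 4) − 5 = 0, and the invariant factors of ∂_2 are all 1, so H_1 ≅ 0.
  H_2: rank ker ∂_2 − rank ∂_3 = (6 − 5) − 0 = 1, and there is no ∂_3, so H_2 ≅ Z.

As a check, the Euler characteristic is 5 − 9 + 6 = 2, which agrees with 1 − 0 + 1 = 2.

Hence the Betti numbers are b_0 = 1, b_1 = 0, b_2 = 1.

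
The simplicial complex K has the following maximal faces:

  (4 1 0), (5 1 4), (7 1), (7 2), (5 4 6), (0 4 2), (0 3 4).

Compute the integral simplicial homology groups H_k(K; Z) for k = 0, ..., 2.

H_0 ≅ Z,  H_1 ≅ Z,  H_2 = 0.

Order the vertices as 0 < 1 < 2 < 3 < 4 < 5 < 6 < 7. Listing each simplex with vertices in this order, K has dimension 2 with simplices:

  0-simplices (8): [0], [1], [2], [3], [4], [5], [6], [7]
  1-simplices (13): [0,1], [0,2], [0,3], [0,4], [1,4], [1,5], [1,7], [2,4], [2,7], [3,4], [4,5], [4,6], [5,6]
  2-simplices (5): [0,1,4], [0,2,4], [0,3,4], [1,4,5], [4,5,6]

so the chain groups are C_0 ≅ Z^8, C_1 ≅ Z^13, C_2 ≅ Z^5.

Boundary ∂_1: C_1 → C_0 is given by ∂[p,q] = [q] − [p].
This gives a 8×13 integer matrix of rank 7; reducing to Smith normal form yields diagonal entries (1,1,1,1,1,1,1).

∂_2: C_2 → C_1 maps a triangle to the signed sum of its edges. For instance
  ∂[0,3,4] = [3,4] − [0,4] + [0,3],
  ∂[0,1,4] = [1,4] − [0,4] + [0,1].
This gives a 13×5 integer matrix of rank 5; reducing to Smith normal form yields diagonal entries (1,1,1,1,1).

Reading off H_k = ker ∂_k / im ∂_{k+1}:

  H_0: rank C_0 − rank ∂_1 = 8 − 7 = 1, and the invariant factors of ∂_1 are all 1, so H_0 = Z.
  H_1: rank ker ∂_1 − rank ∂_2 = (13 − 7) − 5 = 1, and the invariant factors of ∂_2 are all 1, so H_1 = Z.
  H_2: rank ker ∂_2 − rank ∂_3 = (5 − 5) − 0 = 0, and there is no ∂_3, so H_2 = 0.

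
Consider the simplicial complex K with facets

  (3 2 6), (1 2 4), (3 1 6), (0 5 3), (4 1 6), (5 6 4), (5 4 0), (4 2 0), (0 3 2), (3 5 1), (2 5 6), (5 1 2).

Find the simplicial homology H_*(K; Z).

H_0 = Z,  H_1 = Z/2,  H_2 = 0.

Order the vertices as 0 < 1 < 2 < 3 < 4 < 5 < 6. Listing each simplex with vertices in this order, K has dimension 2 with simplices:

  0-simplices (7): [0], [1], [2], [3], [4], [5], [6]
  1-simplices (18): [0,2], [0,3], [0,4], [0,5], [1,2], [1,3], [1,4], [1,5], [1,6], [2,3], [2,4], [2,5], [2,6], [3,5], [3,6], [4,5], [4,6], [5,6]
  2-simplices (12): [0,2,3], [0,2,4], [0,3,5], [0,4,5], [1,2,4], [1,2,5], [1,3,5], [1,3,6], [1,4,6], [2,3,6], [2,5,6], [4,5,6]

Hence C_0 ≅ Z^7, C_1 ≅ Z^18, C_2 ≅ Z^12.

The boundary map ∂_1: C_1 → C_0 sends each edge [p,q] (with p < q) to q − p. For instance
  ∂[1,6] = [6] − [1].
The resulting 7×18 matrix has rank 6, and its Smith normal form has invariant factors (1,1,1,1,1,1).

The boundary map ∂_2: C_2 → C_1 maps a triangle to the signed sum of its edges. For instance
  ∂[0,4,5] = [4,5] − [0,5] + [0,4],
  ∂[2,3,6] = [3,6] − [2,6] + [2,3].
The 18×12 boundary matrix has rank 12 and Smith normal form diag(1,1,1,1,1,1,1,1,1,1,1,2).

Now H_k = ker ∂_k / im ∂_{k+1}, so:

  H_0: rank C_0 − rank ∂_1 = 7 − 6 = 1, and the invariant factors of ∂_1 are all 1, so H_0 ≅ Z.
  H_1: rank ker ∂_1 − rank ∂_2 = (18 − 6) − 12 = 0, and ∂_2 has invariant factor 2 > 1, so H_1 ≅ Z/2.
  H_2: rank ker ∂_2 − rank ∂_3 = (12 − 12) − 0 = 0, and there is no ∂_3, so H_2 ≅ 0.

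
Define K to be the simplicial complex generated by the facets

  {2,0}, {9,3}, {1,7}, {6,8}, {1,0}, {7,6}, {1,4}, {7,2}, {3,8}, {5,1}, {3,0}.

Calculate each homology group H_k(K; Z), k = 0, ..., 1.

H_0 = Z,  H_1 = Z^2.

We work with the vertex ordering 0 < 1 < 2 < 3 < 4 < 5 < 6 < 7 < 8 < 9. The simplices of K, each written with vertices in increasing order, are:

  0-simplices (10): [0], [1], [2], [3], [4], [5], [6], [7], [8], [9]
  1-simplices (11): [0,1], [0,2], [0,3], [1,4], [1,5], [1,7], [2,7], [3,8], [3,9], [6,7], [6,8]

giving chain groups C_0 ≅ Z^10, C_1 ≅ Z^11.

∂_1: C_1 → C_0 is given by ∂[p,q] = [q] − [p]. For instance
  ∂[1,5] = [5] − [1].
The 10×11 boundary matrix has rank 9 and Smith normal form diag(1,1,1,1,1,1,1,1,1).

From H_k ≅ ker(∂_k) / im(∂_{k+1}) we obtain:

  H_0: rank C_0 − rank ∂_1 = 10 − 9 = 1, and the invariant factors of ∂_1 are all 1, so H_0 = Z.
  H_1: rank ker ∂_1 − rank ∂_2 = (11 − 9) − 0 = 2, and there is no ∂_2, so H_1 = Z^2.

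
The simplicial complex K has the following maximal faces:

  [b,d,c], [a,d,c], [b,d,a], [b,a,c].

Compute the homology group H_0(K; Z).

H_0 = Z.

We work with the vertex ordering a < b < c < d. The simplices of K, each written with vertices in increasing order, are:

  0-simplices (4): a, b, c, d
  1-simplices (6): ab, ac, ad, bc, bd, cd
  2-simplices (4): abc, abd, acd, bcd

giving chain groups C_0 ≅ Z^4, C_1 ≅ Z^6, C_2 ≅ Z^4.

The boundary map ∂_1: C_1 → C_0 sends each edge [p,q] (with p < q) to q − p.
This gives a 4×6 integer matrix of rank 3; reducing to Smith normal form yields diagonal entries (1,1,1).

∂_2: C_2 → C_1 maps a triangle to the signed sum of its edges. For instance
  ∂bcd = cd − bd + bc,
  ∂abc = bc − ac + ab.
The 6×4 boundary matrix has rank 3 and Smith normal form diag(1,1,1).

Computing H_k = (kernel of ∂_k) / (image of ∂_{k+1}):

  H_0: rank C_0 − rank ∂_1 = 4 − 3 = 1, and the invariant factors of ∂_1 are all 1, so H_0 ≅ Z.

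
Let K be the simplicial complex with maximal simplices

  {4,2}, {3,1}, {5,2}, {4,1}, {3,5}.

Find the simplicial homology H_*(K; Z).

H_0 = Z,  H_1 = Z.

Take the total order 1 < 2 < 3 < 4 < 5 on the vertex set. Then K (dimension 1) consists of the simplices:

  0-simplices (5): [1], [2], [3], [4], [5]
  1-simplices (5): [1,3], [1,4], [2,4], [2,5], [3,5]

Hence C_0 ≅ Z^5, C_1 ≅ Z^5.

∂_1: C_1 → C_0 sends each edge [p,q] (with p < q) to q − p. For instance
  ∂[1,3] = [3] − [1].
As a 5×5 matrix over Z this has rank 4, with invariant factors (1,1,1,1).

Now H_k = ker ∂_k / im ∂_{k+1}, so:

  H_0: rank C_0 − rank ∂_1 = 5 − 4 = 1, and the invariant factors of ∂_1 are all 1, so H_0 = Z.
  H_1: rank ker ∂_1 − rank ∂_2 = (5 − 4) − 0 = 1, and there is no ∂_2, so H_1 = Z.

As a check, the Euler characteristic is 5 − 5 = 0, which agrees with 1 − 1 = 0.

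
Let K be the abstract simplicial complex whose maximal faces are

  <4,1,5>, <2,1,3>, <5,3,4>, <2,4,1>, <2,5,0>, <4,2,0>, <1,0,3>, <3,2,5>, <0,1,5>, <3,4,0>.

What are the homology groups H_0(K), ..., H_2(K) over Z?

H_0 = Z,  H_1 = Z/2Z,  H_2 = 0.

We work with the vertex ordering 0 < 1 < 2 < 3 < 4 < 5. The simplices of K, each written with vertices in increasing order, are:

  0-simplices (6): [0], [1], [2], [3], [4], [5]
  1-simplices (15): [0,1], [0,2], [0,3], [0,4], [0,5], [1,2], [1,3], [1,4], [1,5], [2,3], [2,4], [2,5], [3,4], [3,5], [4,5]
  2-simplices (10): [0,1,3], [0,1,5], [0,2,4], [0,2,5], [0,3,4], [1,2,3], [1,2,4], [1,4,5], [2,3,5], [3,4,5]

Hence C_0 ≅ Z^6, C_1 ≅ Z^15, C_2 ≅ Z^10.

∂_1: C_1 → C_0 sends each edge [p,q] (with p < q) to q − p. For instance
  ∂[3,4] = [4] − [3].
This gives a 6×15 integer matrix of rank 5; reducing to Smith normal form yields diagonal entries (1,1,1,1,1).

Boundary ∂_2: C_2 → C_1 acts by ∂[p,q,r] = [q,r] − [p,r] + [p,q]. For instance
  ∂[3,4,5] = [4,5] − [3,5] + [3,4],
  ∂[1,4,5] = [4,5] − [1,5] + [1,4].
The 15×10 boundary matrix has rank 10 and Smith normal form diag(1,1,1,1,1,1,1,1,1,2).

From H_k ≅ ker(∂_k) / im(∂_{k+1}) we obtain:

  H_0: rank C_0 − rank ∂_1 = 6 − 5 = 1, and the invariant factors of ∂_1 are all 1, so H_0 ≅ Z.
  H_1: rank ker ∂_1 − rank ∂_2 = (15 − 5) − 10 = 0, and ∂_2 has invariant factor 2 > 1, so H_1 ≅ Z/2Z.
  H_2: rank ker ∂_2 − rank ∂_3 = (10 − 10) − 0 = 0, and there is no ∂_3, so H_2 ≅ 0.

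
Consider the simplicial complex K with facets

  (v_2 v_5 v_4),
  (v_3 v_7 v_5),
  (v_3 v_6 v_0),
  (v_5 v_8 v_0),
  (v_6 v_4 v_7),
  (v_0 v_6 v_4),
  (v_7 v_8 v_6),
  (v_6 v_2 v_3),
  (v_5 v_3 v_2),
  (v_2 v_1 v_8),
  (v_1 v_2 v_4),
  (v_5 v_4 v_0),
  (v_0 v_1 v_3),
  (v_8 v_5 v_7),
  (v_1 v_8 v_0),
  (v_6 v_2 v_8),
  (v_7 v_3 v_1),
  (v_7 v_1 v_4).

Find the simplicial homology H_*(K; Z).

H_0 ≅ Z,  H_1 ≅ Z^2,  H_2 ≅ Z.

We work with the vertex ordering v_0 < v_1 < v_2 < v_3 < v_4 < v_5 < v_6 < v_7 < v_8. The simplices of K, each written with vertices in increasing order, are:

  0-simplices (9): [v_0], [v_1], [v_2], [v_3], [v_4], [v_5], [v_6], [v_7], [v_8]
  1-simplices (27): (27 of them)
  2-simplices (18): (18 of them)

giving chain groups C_0 ≅ Z^9, C_1 ≅ Z^27, C_2 ≅ Z^18.

The boundary map ∂_1: C_1 → C_0 is given by ∂[p,q] = [q] − [p]. For instance
  ∂[v_3,v_5] = [v_5] − [v_3].
The resulting 9×27 matrix has rank 8, and its Smith normal form has invariant factors (1,1,1,1,1,1,1,1).

∂_2: C_2 → C_1 sends each 2-simplex [p,q,r] to [q,r] − [p,r] + [p,q]. For instance
  ∂[v_1,v_4,v_7] = [v_4,v_7] − [v_1,v_7] + [v_1,v_4],
  ∂[v_0,v_5,v_8] = [v_5,v_8] − [v_0,v_8] + [v_0,v_5].
As a 27×18 matrix over Z this has rank 17, with invariant factors (1,1,1,1,1,1,1,1,1,1,1,1,1,1,1,1,1).

Now H_k = ker ∂_k / im ∂_{k+1}, so:

  H_0: rank C_0 − rank ∂_1 = 9 − 8 = 1, and the invariant factors of ∂_1 are all 1, so H_0 = Z.
  H_1: rank ker ∂_1 − rank ∂_2 = (27 − 8) − 17 = 2, and the invariant factors of ∂_2 are all 1, so H_1 = Z^2.
  H_2: rank ker ∂_2 − rank ∂_3 = (18 − 17) − 0 = 1, and there is no ∂_3, so H_2 = Z.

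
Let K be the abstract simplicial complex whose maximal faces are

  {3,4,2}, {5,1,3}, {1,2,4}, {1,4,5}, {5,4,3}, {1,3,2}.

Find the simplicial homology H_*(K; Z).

H_0 ≅ Z,  H_1 = 0,  H_2 ≅ Z.

Order the vertices as 1 < 2 < 3 < 4 < 5. Listing each simplex with vertices in this order, K has dimension 2 with simplices:

  0-simplices (5): [1], [2], [3], [4], [5]
  1-simplices (9): [1,2], [1,3], [1,4], [1,5], [2,3], [2,4], [3,4], [3,5], [4,5]
  2-simplices (6): [1,2,3], [1,2,4], [1,3,5], [1,4,5], [2,3,4], [3,4,5]

giving chain groups C_0 ≅ Z^5, C_1 ≅ Z^9, C_2 ≅ Z^6.

Boundary ∂_1: C_1 → C_0 sends each edge [p,q] (with p < q) to q − p. For instance
  ∂[2,3] = [3] − [2].
The 5×9 boundary matrix has rank 4 and Smith normal form diag(1,1,1,1).

Boundary ∂_2: C_2 → C_1 maps a triangle to the signed sum of its edges. For instance
  ∂[1,2,4] = [2,4] − [1,4] + [1,2],
  ∂[1,3,5] = [3,5] − [1,5] + [1,3].
The 9×6 boundary matrix has rank 5 and Smith normal form diag(1,1,1,1,1).

Computing H_k = (kernel of ∂_k) / (image of ∂_{k+1}):

  H_0: rank C_0 − rank ∂_1 = 5 − 4 = 1, and the invariant factors of ∂_1 are all 1, so H_0 ≅ Z.
  H_1: rank ker ∂_1 − rank ∂_2 = (9 − 4) − 5 = 0, and the invariant factors of ∂_2 are all 1, so H_1 ≅ 0.
  H_2: rank ker ∂_2 − rank ∂_3 = (6 − 5) − 0 = 1, and there is no ∂_3, so H_2 ≅ Z.

As a check, the Euler characteristic is 5 − 9 + 6 = 2, which agrees with 1 − 0 + 1 = 2.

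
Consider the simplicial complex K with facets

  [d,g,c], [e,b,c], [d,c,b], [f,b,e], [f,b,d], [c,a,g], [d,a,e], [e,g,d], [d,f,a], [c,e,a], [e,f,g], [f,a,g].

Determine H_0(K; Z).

H_0 ≅ Z.

Fix the vertex order a < b < c < d < e < f < g and write every simplex with vertices in increasing order. Then dim K = 2 and the simplices of K are:

  0-simplices (7): a, b, c, d, e, f, g
  1-simplices (18): ac, ad, ae, af, ag, bc, bd, be, bf, cd, ce, cg, de, df, dg, ef, eg, fg
  2-simplices (12): ace, acg, ade, adf, afg, bcd, bce, bdf, bef, cdg, deg, efg

so the chain groups are C_0 ≅ Z^7, C_1 ≅ Z^18, C_2 ≅ Z^12.

The boundary map ∂_1: C_1 → C_0 is given by ∂[p,q] = [q] − [p].
This gives a 7×18 integer matrix of rank 6; reducing to Smith normal form yields diagonal entries (1,1,1,1,1,1).

Boundary ∂_2: C_2 → C_1 acts by ∂[p,q,r] = [q,r] − [p,r] + [p,q]. For instance
  ∂acg = cg − ag + ac,
  ∂ade = de − ae + ad.
The 18×12 boundary matrix has rank 12 and Smith normal form diag(1,1,1,1,1,1,1,1,1,1,1,2).

From H_k ≅ ker(∂_k) / im(∂_{k+1}) we obtain:

  H_0: rank C_0 − rank ∂_1 = 7 − 6 = 1, and the invariant factors of ∂_1 are all 1, so H_0 = Z.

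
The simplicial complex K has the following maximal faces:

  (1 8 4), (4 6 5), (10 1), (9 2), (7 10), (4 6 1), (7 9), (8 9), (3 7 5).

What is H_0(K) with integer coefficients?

H_0 = Z.

Fix the vertex order 1 < 2 < 3 < 4 < 5 < 6 < 7 < 8 < 9 < 10 and write every simplex with vertices in increasing order. Then dim K = 2 and the simplices of K are:

  0-simplices (10): [1], [2], [3], [4], [5], [6], [7], [8], [9], [10]
  1-simplices (15): [1,4], [1,6], [1,8], [1,10], [2,9], [3,5], [3,7], [4,5], [4,6], [4,8], [5,6], [5,7], [7,9], [7,10], [8,9]
  2-simplices (4): [1,4,6], [1,4,8], [3,5,7], [4,5,6]

Hence C_0 ≅ Z^10, C_1 ≅ Z^15, C_2 ≅ Z^4.

The boundary map ∂_1: C_1 → C_0 maps an edge to its endpoints' difference, ∂[p,q] = q − p. For instance
  ∂[3,5] = [5] − [3].
This gives a 10×15 integer matrix of rank 9; reducing to Smith normal form yields diagonal entries (1,1,1,1,1,1,1,1,1).

Boundary ∂_2: C_2 → C_1 acts by ∂[p,q,r] = [q,r] − [p,r] + [p,q]. For instance
  ∂[1,4,6] = [4,6] − [1,6] + [1,4],
  ∂[4,5,6] = [5,6] − [4,6] + [4,5].
The resulting 15×4 matrix has rank 4, and its Smith normal form has invariant factors (1,1,1,1).

Reading off H_k = ker ∂_k / im ∂_{k+1}:

  H_0: rank C_0 − rank ∂_1 = 10 − 9 = 1, and the invariant factors of ∂_1 are all 1, so H_0 = Z.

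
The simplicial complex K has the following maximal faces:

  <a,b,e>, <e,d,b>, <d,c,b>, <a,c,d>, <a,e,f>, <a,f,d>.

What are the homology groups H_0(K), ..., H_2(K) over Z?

H_0 = Z,  H_1 = Z,  H_2 = 0.

Fix the vertex order a < b < c < d < e < f and write every simplex with vertices in increasing order. Then dim K = 2 and the simplices of K are:

  0-simplices (6): a, b, c, d, e, f
  1-simplices (12): ab, ac, ad, ae, af, bc, bd, be, cd, de, df, ef
  2-simplices (6): abe, acd, adf, aef, bcd, bde

so the chain groups are C_0 ≅ Z^6, C_1 ≅ Z^12, C_2 ≅ Z^6.

The boundary map ∂_1: C_1 → C_0 is given by ∂[p,q] = [q] − [p].
This gives a 6×12 integer matrix of rank 5; reducing to Smith normal form yields diagonal entries (1,1,1,1,1).

∂_2: C_2 → C_1 acts by ∂[p,q,r] = [q,r] − [p,r] + [p,q]. For instance
  ∂abe = be − ae + ab,
  ∂bde = de − be + bd.
This gives a 12×6 integer matrix of rank 6; reducing to Smith normal form yields diagonal entries (1,1,1,1,1,1).

From H_k ≅ ker(∂_k) / im(∂_{k+1}) we obtain:

  H_0: rank C_0 − rank ∂_1 = 6 − 5 = 1, and the invariant factors of ∂_1 are all 1, so H_0 ≅ Z.
  H_1: rank ker ∂_1 − rank ∂_2 = (12 − 5) − 6 = 1, and the invariant factors of ∂_2 are all 1, so H_1 ≅ Z.
  H_2: rank ker ∂_2 − rank ∂_3 = (6 − 6) − 0 = 0, and there is no ∂_3, so H_2 ≅ 0.

As a check, the Euler characteristic is 6 − 12 + 6 = 0, which agrees with 1 − 1 + 0 = 0.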